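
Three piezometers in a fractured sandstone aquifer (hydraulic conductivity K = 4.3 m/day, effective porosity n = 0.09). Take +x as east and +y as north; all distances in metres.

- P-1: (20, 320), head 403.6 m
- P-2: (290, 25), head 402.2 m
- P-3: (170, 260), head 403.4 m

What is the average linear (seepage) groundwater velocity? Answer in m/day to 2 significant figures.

Taking P-1 as reference: P-2−P-1 = (270, -295, -1.4); P-3−P-1 = (150, -60, -0.2).
Solve a·Δx + b·Δy = Δh: det = 270·(-60) − 150·(-295) = 28050.
∂h/∂x = [(-1.4)·(-60) − (-0.2)·(-295)] / 28050 = +0.0008913
∂h/∂y = [270·(-0.2) − 150·(-1.4)] / 28050 = +0.005561
|∇h| = √(0.0008913² + 0.005561²) = 0.005632
Seepage velocity v = K·i/n = 4.3 × 0.005632 / 0.09 = 0.2691 m/day.

0.27 m/day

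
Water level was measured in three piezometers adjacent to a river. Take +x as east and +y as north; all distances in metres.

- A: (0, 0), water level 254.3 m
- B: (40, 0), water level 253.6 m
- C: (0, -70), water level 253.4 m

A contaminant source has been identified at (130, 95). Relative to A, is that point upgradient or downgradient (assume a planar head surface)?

∂h/∂x = (253.6 − 254.3) / (40 − 0) = -0.01750
∂h/∂y = (253.4 − 254.3) / (-70 − 0) = +0.01286
Head at (130, 95) = 254.3 + (-0.01750)·(130) + (+0.01286)·(95) = 253.25 m.
That is lower than the 254.3 m at A, so the point is downgradient.

downgradient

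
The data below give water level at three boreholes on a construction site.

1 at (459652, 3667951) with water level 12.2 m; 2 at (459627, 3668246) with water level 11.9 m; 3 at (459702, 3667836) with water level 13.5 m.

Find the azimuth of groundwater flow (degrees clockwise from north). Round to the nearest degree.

267°

Differences from 1: to 2 (Δx, Δy, Δh) = (-25, 295, -0.3); to 3 = (50, -115, +1.3).
Solve a·Δx + b·Δy = Δh: det = (-25)·(-115) − 50·295 = -11875.
∂h/∂x = [(-0.3)·(-115) − (+1.3)·295] / -11875 = +0.02939
∂h/∂y = [(-25)·(+1.3) − 50·(-0.3)] / -11875 = +0.001474
Flow direction (−∇h) has components (-0.02939 E, -0.001474 N).
Azimuth = atan2(E, N) = atan2(-0.02939, -0.001474) = 267.1° ≈ 267°.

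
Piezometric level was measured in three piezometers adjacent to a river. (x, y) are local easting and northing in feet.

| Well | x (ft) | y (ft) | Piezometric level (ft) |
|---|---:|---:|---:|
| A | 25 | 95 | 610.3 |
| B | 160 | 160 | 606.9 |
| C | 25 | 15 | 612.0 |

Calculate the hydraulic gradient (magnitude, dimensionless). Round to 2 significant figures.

Differences from A: to B (Δx, Δy, Δh) = (135, 65, -3.4); to C = (0, -80, +1.7).
Determinant of the coordinate differences = 135·(-80) − 0·65 = -10800.
∂h/∂x = [(-3.4)·(-80) − (+1.7)·65] / -10800 = -0.01495
∂h/∂y = [135·(+1.7) − 0·(-3.4)] / -10800 = -0.02125
|∇h| = √(-0.01495² + -0.02125²) = 0.02598

0.026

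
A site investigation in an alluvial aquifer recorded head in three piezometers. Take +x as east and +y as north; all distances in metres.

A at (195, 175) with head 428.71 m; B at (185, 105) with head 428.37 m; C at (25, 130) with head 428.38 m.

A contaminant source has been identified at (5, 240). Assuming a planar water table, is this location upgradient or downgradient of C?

upgradient

With h = a·x + b·y + c and A as origin, the differences give:
  (-10)·a + (-70)·b = -0.34
  (-170)·a + (-45)·b = -0.33
Eliminate b (×(-45) and ×(-70), subtract): -11450·a = -7.800 → a = ∂h/∂x = +0.0006812
Back-substitute: b = ∂h/∂y = +0.004760.
Head at (5, 240) = 428.71 + (+0.0006812)·(-190) + (+0.004760)·(65) = 428.89 m.
That is higher than the 428.38 m at C, so the point is upgradient.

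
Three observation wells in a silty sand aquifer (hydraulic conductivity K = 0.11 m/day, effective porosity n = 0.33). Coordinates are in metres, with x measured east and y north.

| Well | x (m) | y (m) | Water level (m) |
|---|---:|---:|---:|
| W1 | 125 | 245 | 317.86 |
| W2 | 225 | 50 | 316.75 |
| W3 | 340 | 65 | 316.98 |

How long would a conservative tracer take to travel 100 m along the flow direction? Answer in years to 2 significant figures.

130 years

Three-point gradient (reference W1): Δ to W2 = (100, -195, -1.11), Δ to W3 = (215, -180, -0.88).
∂h/∂x = +0.001179, ∂h/∂y = +0.006297 (det = 23925).
|∇h| = √(0.001179² + 0.006297²) = 0.006406
Seepage velocity v = K·i/n = 0.11 × 0.006406 / 0.33 = 0.002135 m/day.
t = 100 / 0.002135 = 4.684e+04 days = 128 years.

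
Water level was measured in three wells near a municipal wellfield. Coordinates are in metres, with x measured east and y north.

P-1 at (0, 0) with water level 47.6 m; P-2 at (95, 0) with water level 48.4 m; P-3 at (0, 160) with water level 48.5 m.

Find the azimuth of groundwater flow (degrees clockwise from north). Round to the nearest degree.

236°

∂h/∂x = (48.4 − 47.6) / (95 − 0) = +0.008421
∂h/∂y = (48.5 − 47.6) / (160 − 0) = +0.005625
Flow direction (−∇h) has components (-0.008421 E, -0.005625 N).
Azimuth = atan2(E, N) = atan2(-0.008421, -0.005625) = 236.3° ≈ 236°.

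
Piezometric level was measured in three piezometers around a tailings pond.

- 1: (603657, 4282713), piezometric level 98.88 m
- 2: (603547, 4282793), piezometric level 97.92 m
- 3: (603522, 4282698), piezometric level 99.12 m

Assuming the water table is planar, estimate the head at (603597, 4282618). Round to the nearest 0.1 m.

Differences from 1: to 2 (Δx, Δy, Δh) = (-110, 80, -0.96); to 3 = (-135, -15, +0.24).
Determinant of the coordinate differences = (-110)·(-15) − (-135)·80 = 12450.
∂h/∂x = [(-0.96)·(-15) − (+0.24)·80] / 12450 = -0.0003855
∂h/∂y = [(-110)·(+0.24) − (-135)·(-0.96)] / 12450 = -0.01253
h(603597, 4282618) = 98.88 + (-0.0003855)·(-60) + (-0.01253)·(-95) = 98.88 +0.023 +1.190 = 100.093 m.

100.1 m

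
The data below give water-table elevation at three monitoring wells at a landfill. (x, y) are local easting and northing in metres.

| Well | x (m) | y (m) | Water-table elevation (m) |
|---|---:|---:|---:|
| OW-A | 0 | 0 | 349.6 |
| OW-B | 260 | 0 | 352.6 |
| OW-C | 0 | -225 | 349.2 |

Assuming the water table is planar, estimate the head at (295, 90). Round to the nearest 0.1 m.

353.2 m

∂h/∂x = (352.6 − 349.6) / (260 − 0) = +0.01154
∂h/∂y = (349.2 − 349.6) / (-225 − 0) = +0.001778
h(295, 90) = 349.6 + (+0.01154)·(295) + (+0.001778)·(90) = 349.6 +3.404 +0.160 = 353.164 m.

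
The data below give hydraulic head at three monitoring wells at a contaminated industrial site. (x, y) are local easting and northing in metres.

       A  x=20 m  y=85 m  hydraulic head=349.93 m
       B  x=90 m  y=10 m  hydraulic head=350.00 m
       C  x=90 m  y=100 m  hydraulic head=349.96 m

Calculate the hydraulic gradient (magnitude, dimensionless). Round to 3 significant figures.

0.000687

With h = a·x + b·y + c and A as origin, the differences give:
  70·a + (-75)·b = +0.07
  70·a + 15·b = +0.03
Eliminate b (×15 and ×(-75), subtract): 6300·a = 3.300 → a = ∂h/∂x = +0.0005238
Back-substitute: b = ∂h/∂y = -0.0004444.
|∇h| = √(0.0005238² + -0.0004444²) = 0.0006869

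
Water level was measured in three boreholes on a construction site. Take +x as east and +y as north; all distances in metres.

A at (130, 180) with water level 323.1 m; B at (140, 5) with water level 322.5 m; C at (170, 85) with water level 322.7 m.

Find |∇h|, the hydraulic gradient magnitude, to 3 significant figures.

Taking A as reference: B−A = (10, -175, -0.6); C−A = (40, -95, -0.4).
Solve a·Δx + b·Δy = Δh: det = 10·(-95) − 40·(-175) = 6050.
∂h/∂x = [(-0.6)·(-95) − (-0.4)·(-175)] / 6050 = -0.002149
∂h/∂y = [10·(-0.4) − 40·(-0.6)] / 6050 = +0.003306
|∇h| = √(-0.002149² + 0.003306²) = 0.003943

0.00394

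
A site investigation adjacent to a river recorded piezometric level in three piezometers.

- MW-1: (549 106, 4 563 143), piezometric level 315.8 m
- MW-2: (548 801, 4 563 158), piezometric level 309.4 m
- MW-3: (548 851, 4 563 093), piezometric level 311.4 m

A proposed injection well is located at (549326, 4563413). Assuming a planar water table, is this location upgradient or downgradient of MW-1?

Taking MW-1 as reference: MW-2−MW-1 = (-305, 15, -6.4); MW-3−MW-1 = (-255, -50, -4.4).
Determinant of the coordinate differences = (-305)·(-50) − (-255)·15 = 19075.
∂h/∂x = [(-6.4)·(-50) − (-4.4)·15] / 19075 = +0.02024
∂h/∂y = [(-305)·(-4.4) − (-255)·(-6.4)] / 19075 = -0.01520
Head at (549326, 4563413) = 315.8 + (+0.02024)·(220) + (-0.01520)·(270) = 316.15 m.
That is higher than the 315.8 m at MW-1, so the point is upgradient.

upgradient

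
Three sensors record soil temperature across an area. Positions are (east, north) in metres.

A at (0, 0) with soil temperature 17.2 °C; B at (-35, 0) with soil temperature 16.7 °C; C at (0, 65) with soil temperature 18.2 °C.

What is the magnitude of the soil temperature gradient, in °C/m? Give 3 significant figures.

0.0210 °C/m

∂T/∂x = (16.7 − 17.2) / (-35 − 0) = +0.01429
∂T/∂y = (18.2 − 17.2) / (65 − 0) = +0.01538
|∇f| = √(0.01429² + 0.01538²) = 0.02099 °C/m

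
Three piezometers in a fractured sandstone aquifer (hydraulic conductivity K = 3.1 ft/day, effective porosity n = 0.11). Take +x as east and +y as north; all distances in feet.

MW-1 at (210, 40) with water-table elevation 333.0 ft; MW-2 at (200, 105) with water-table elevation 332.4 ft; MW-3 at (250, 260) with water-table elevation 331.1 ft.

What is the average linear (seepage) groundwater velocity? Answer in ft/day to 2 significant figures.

0.26 ft/day

Differences from MW-1: to MW-2 (Δx, Δy, Δh) = (-10, 65, -0.6); to MW-3 = (40, 220, -1.9).
Solve a·Δx + b·Δy = Δh: det = (-10)·220 − 40·65 = -4800.
∂h/∂x = [(-0.6)·220 − (-1.9)·65] / -4800 = +0.001771
∂h/∂y = [(-10)·(-1.9) − 40·(-0.6)] / -4800 = -0.008958
|∇h| = √(0.001771² + -0.008958²) = 0.009131
Seepage velocity v = K·i/n = 3.1 × 0.009131 / 0.11 = 0.2573 ft/day.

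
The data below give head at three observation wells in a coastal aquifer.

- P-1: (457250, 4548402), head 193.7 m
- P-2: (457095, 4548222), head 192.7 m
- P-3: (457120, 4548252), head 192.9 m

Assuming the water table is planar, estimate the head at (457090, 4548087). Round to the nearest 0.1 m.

187.5 m

With h = a·x + b·y + c and P-1 as origin, the differences give:
  (-155)·a + (-180)·b = -1.0
  (-130)·a + (-150)·b = -0.8
Eliminate b (×(-150) and ×(-180), subtract): -150·a = 6.00 → a = ∂h/∂x = -0.04000
Back-substitute: b = ∂h/∂y = +0.04000.
h(457090, 4548087) = 193.7 + (-0.04000)·(-160) + (+0.04000)·(-315) = 193.7 +6.400 -12.600 = 187.500 m.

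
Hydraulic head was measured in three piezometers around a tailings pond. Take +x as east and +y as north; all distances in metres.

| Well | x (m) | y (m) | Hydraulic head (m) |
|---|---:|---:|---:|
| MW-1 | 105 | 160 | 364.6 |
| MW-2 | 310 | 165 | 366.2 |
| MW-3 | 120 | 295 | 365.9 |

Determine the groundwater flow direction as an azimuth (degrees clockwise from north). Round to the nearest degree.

221°

Taking MW-1 as reference: MW-2−MW-1 = (205, 5, +1.6); MW-3−MW-1 = (15, 135, +1.3).
Solve a·Δx + b·Δy = Δh: det = 205·135 − 15·5 = 27600.
∂h/∂x = [(+1.6)·135 − (+1.3)·5] / 27600 = +0.007591
∂h/∂y = [205·(+1.3) − 15·(+1.6)] / 27600 = +0.008786
Flow direction (−∇h) has components (-0.007591 E, -0.008786 N).
Azimuth = atan2(E, N) = atan2(-0.007591, -0.008786) = 220.8° ≈ 221°.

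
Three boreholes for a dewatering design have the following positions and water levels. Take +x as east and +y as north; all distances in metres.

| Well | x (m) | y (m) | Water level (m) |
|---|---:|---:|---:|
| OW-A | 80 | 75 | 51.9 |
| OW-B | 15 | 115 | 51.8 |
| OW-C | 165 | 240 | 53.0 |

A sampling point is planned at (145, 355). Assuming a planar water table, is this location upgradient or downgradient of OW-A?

upgradient

With h = a·x + b·y + c and OW-A as origin, the differences give:
  (-65)·a + 40·b = -0.1
  85·a + 165·b = +1.1
Eliminate b (×165 and ×40, subtract): -14125·a = -60.50 → a = ∂h/∂x = +0.004283
Back-substitute: b = ∂h/∂y = +0.004460.
Head at (145, 355) = 51.9 + (+0.004283)·(65) + (+0.004460)·(280) = 53.43 m.
That is higher than the 51.9 m at OW-A, so the point is upgradient.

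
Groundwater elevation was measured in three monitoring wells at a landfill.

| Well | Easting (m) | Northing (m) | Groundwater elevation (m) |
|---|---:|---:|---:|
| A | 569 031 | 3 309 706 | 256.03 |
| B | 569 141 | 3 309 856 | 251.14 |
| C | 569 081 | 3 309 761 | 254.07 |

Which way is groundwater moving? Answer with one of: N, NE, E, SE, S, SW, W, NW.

NE

Differences from A: to B (Δx, Δy, Δh) = (110, 150, -4.89); to C = (50, 55, -1.96).
Determinant of the coordinate differences = 110·55 − 50·150 = -1450.
∂h/∂x = [(-4.89)·55 − (-1.96)·150] / -1450 = -0.01728
∂h/∂y = [110·(-1.96) − 50·(-4.89)] / -1450 = -0.01993
Flow = −∇h = (+0.01728 east, +0.01993 north), which points northeast.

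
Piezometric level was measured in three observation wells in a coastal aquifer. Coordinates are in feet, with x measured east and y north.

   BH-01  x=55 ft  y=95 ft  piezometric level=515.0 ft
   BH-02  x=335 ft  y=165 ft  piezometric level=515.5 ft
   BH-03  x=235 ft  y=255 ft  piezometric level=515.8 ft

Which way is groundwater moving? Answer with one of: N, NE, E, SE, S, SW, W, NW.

Differences from BH-01: to BH-02 (Δx, Δy, Δh) = (280, 70, +0.5); to BH-03 = (180, 160, +0.8).
Determinant of the coordinate differences = 280·160 − 180·70 = 32200.
∂h/∂x = [(+0.5)·160 − (+0.8)·70] / 32200 = +0.0007453
∂h/∂y = [280·(+0.8) − 180·(+0.5)] / 32200 = +0.004161
Flow = −∇h = (-0.0007453 east, -0.004161 north), which points south.

S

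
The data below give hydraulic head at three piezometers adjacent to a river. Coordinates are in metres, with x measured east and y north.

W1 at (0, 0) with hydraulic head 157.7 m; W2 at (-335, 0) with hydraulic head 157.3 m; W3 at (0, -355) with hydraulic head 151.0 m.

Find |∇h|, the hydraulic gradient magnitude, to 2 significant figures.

0.019

∂h/∂x = (157.3 − 157.7) / (-335 − 0) = +0.001194
∂h/∂y = (151.0 − 157.7) / (-355 − 0) = +0.01887
|∇h| = √(0.001194² + 0.01887²) = 0.01891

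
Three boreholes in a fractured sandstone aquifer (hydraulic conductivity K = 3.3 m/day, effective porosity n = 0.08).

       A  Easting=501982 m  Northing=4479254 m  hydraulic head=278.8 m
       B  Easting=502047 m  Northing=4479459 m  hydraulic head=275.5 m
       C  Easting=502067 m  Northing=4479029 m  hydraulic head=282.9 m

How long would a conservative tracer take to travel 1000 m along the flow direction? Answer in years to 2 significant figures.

3.8 years

With h = a·x + b·y + c and A as origin, the differences give:
  65·a + 205·b = -3.3
  85·a + (-225)·b = +4.1
Eliminate b (×(-225) and ×205, subtract): -32050·a = -98.00 → a = ∂h/∂x = +0.003058
Back-substitute: b = ∂h/∂y = -0.01707.
|∇h| = √(0.003058² + -0.01707²) = 0.01734
Seepage velocity v = K·i/n = 3.3 × 0.01734 / 0.08 = 0.7153 m/day.
t = 1000 / 0.7153 = 1398 days = 3.83 years.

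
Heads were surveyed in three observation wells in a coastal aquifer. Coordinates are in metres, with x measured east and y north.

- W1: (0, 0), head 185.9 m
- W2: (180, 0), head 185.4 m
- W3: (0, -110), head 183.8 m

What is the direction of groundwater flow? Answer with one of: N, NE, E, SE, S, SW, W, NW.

S

∂h/∂x = (185.4 − 185.9) / (180 − 0) = -0.002778
∂h/∂y = (183.8 − 185.9) / (-110 − 0) = +0.01909
Flow = −∇h = (+0.002778 east, -0.01909 north), which points south.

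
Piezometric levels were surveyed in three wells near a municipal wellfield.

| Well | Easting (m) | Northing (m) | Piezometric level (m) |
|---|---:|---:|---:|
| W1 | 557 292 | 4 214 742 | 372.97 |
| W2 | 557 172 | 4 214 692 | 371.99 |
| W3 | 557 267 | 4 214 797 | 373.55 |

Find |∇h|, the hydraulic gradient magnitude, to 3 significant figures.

Taking W1 as reference: W2−W1 = (-120, -50, -0.98); W3−W1 = (-25, 55, +0.58).
Solve a·Δx + b·Δy = Δh: det = (-120)·55 − (-25)·(-50) = -7850.
∂h/∂x = [(-0.98)·55 − (+0.58)·(-50)] / -7850 = +0.003172
∂h/∂y = [(-120)·(+0.58) − (-25)·(-0.98)] / -7850 = +0.01199
|∇h| = √(0.003172² + 0.01199²) = 0.0124

0.0124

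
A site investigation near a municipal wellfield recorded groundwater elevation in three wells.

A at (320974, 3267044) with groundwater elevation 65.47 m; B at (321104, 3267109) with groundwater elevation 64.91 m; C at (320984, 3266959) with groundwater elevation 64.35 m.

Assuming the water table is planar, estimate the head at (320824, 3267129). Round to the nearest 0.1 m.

Three-point gradient (reference A): Δ to B = (130, 65, -0.56), Δ to C = (10, -85, -1.12).
∂h/∂x = -0.01029, ∂h/∂y = +0.01197 (det = -11700).
h(320824, 3267129) = 65.47 + (-0.01029)·(-150) + (+0.01197)·(85) = 65.47 +1.544 +1.017 = 68.031 m.

68.0 m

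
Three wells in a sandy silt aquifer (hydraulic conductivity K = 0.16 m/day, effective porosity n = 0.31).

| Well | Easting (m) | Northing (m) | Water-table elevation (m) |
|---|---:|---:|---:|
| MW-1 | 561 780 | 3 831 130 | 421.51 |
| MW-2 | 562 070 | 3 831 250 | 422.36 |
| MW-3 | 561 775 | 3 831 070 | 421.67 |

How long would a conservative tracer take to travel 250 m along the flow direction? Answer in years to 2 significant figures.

260 years

With h = a·x + b·y + c and MW-1 as origin, the differences give:
  290·a + 120·b = +0.85
  (-5)·a + (-60)·b = +0.16
Eliminate b (×(-60) and ×120, subtract): -16800·a = -70.200 → a = ∂h/∂x = +0.004179
Back-substitute: b = ∂h/∂y = -0.003015.
|∇h| = √(0.004179² + -0.003015²) = 0.005153
Seepage velocity v = K·i/n = 0.16 × 0.005153 / 0.31 = 0.00266 m/day.
t = 250 / 0.00266 = 9.398e+04 days = 257 years.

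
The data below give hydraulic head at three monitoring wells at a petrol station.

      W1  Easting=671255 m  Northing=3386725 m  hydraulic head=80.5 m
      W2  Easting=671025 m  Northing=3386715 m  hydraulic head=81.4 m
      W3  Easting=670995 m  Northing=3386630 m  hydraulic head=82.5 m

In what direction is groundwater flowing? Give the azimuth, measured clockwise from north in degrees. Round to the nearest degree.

016°

With h = a·x + b·y + c and W1 as origin, the differences give:
  (-230)·a + (-10)·b = +0.9
  (-260)·a + (-95)·b = +2.0
Eliminate b (×(-95) and ×(-10), subtract): 19250·a = -65.50 → a = ∂h/∂x = -0.003403
Back-substitute: b = ∂h/∂y = -0.01174.
Flow direction (−∇h) has components (+0.003403 E, +0.01174 N).
Azimuth = atan2(E, N) = atan2(+0.003403, +0.01174) = 16.2° ≈ 016°.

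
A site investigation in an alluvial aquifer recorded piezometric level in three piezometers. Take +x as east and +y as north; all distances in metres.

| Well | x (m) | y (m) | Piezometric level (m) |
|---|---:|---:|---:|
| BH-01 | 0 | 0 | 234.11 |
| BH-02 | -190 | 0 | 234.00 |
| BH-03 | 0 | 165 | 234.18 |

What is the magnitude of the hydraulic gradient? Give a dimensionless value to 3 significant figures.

0.000718

∂h/∂x = (234.00 − 234.11) / (-190 − 0) = +0.0005789
∂h/∂y = (234.18 − 234.11) / (165 − 0) = +0.0004242
|∇h| = √(0.0005789² + 0.0004242²) = 0.0007177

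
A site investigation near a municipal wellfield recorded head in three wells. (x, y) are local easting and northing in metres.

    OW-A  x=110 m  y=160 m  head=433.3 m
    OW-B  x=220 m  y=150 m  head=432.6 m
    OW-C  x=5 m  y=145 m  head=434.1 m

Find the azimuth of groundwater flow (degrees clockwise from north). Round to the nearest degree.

052°

Three-point gradient (reference OW-A): Δ to OW-B = (110, -10, -0.7), Δ to OW-C = (-105, -15, +0.8).
∂h/∂x = -0.006852, ∂h/∂y = -0.005370 (det = -2700).
Flow direction (−∇h) has components (+0.006852 E, +0.005370 N).
Azimuth = atan2(E, N) = atan2(+0.006852, +0.005370) = 51.9° ≈ 052°.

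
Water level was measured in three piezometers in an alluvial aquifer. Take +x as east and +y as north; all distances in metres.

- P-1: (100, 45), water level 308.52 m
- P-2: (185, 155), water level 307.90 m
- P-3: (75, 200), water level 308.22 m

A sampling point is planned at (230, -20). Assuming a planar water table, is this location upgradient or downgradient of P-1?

With h = a·x + b·y + c and P-1 as origin, the differences give:
  85·a + 110·b = -0.62
  (-25)·a + 155·b = -0.30
Eliminate b (×155 and ×110, subtract): 15925·a = -63.100 → a = ∂h/∂x = -0.003962
Back-substitute: b = ∂h/∂y = -0.002575.
Head at (230, -20) = 308.52 + (-0.003962)·(130) + (-0.002575)·(-65) = 308.17 m.
That is lower than the 308.52 m at P-1, so the point is downgradient.

downgradient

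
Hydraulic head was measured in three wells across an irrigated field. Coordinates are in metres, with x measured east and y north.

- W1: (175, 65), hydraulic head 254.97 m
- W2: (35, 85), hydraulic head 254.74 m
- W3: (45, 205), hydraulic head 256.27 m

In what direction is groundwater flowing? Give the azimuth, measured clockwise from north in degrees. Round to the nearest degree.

195°

With h = a·x + b·y + c and W1 as origin, the differences give:
  (-140)·a + 20·b = -0.23
  (-130)·a + 140·b = +1.30
Eliminate b (×140 and ×20, subtract): -17000·a = -58.200 → a = ∂h/∂x = +0.003424
Back-substitute: b = ∂h/∂y = +0.01246.
Flow direction (−∇h) has components (-0.003424 E, -0.01246 N).
Azimuth = atan2(E, N) = atan2(-0.003424, -0.01246) = 195.4° ≈ 195°.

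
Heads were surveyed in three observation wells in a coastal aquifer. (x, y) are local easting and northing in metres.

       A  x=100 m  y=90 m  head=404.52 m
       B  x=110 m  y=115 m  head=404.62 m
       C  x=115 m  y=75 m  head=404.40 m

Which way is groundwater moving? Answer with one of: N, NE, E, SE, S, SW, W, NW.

With h = a·x + b·y + c and A as origin, the differences give:
  10·a + 25·b = +0.10
  15·a + (-15)·b = -0.12
Eliminate b (×(-15) and ×25, subtract): -525·a = 1.500 → a = ∂h/∂x = -0.002857
Back-substitute: b = ∂h/∂y = +0.005143.
Flow = −∇h = (+0.002857 east, -0.005143 north), which points southeast.

SE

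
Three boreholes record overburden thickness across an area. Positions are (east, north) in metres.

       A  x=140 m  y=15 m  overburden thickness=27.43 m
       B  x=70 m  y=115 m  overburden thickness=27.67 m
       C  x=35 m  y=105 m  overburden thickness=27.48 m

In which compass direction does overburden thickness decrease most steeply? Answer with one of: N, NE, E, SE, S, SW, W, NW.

With d = a·x + b·y + c and A as origin, the differences give:
  (-70)·a + 100·b = +0.24
  (-105)·a + 90·b = +0.05
Eliminate b (×90 and ×100, subtract): 4200·a = 16.600 → a = ∂d/∂x = +0.003952
Back-substitute: b = ∂d/∂y = +0.005167.
Steepest decrease is along −∇f = (-0.003952 E, -0.005167 N) → southwest.

SW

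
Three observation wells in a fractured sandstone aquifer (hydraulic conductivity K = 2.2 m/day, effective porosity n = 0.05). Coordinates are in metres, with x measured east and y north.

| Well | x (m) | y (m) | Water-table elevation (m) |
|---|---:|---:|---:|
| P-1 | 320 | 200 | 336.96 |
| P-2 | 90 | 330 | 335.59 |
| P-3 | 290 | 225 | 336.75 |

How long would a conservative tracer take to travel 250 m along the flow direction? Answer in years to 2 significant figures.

2.9 years

Taking P-1 as reference: P-2−P-1 = (-230, 130, -1.37); P-3−P-1 = (-30, 25, -0.21).
Determinant of the coordinate differences = (-230)·25 − (-30)·130 = -1850.
∂h/∂x = [(-1.37)·25 − (-0.21)·130] / -1850 = +0.003757
∂h/∂y = [(-230)·(-0.21) − (-30)·(-1.37)] / -1850 = -0.003892
|∇h| = √(0.003757² + -0.003892²) = 0.00541
Seepage velocity v = K·i/n = 2.2 × 0.00541 / 0.05 = 0.238 m/day.
t = 250 / 0.238 = 1050 days = 2.87 years.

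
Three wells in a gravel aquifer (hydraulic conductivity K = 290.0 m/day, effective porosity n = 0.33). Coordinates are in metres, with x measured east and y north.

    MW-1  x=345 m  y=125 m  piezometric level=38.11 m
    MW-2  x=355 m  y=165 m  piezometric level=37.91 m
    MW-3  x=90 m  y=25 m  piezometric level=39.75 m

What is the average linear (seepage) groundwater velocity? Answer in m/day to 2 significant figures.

Taking MW-1 as reference: MW-2−MW-1 = (10, 40, -0.20); MW-3−MW-1 = (-255, -100, +1.64).
Solve a·Δx + b·Δy = Δh: det = 10·(-100) − (-255)·40 = 9200.
∂h/∂x = [(-0.20)·(-100) − (+1.64)·40] / 9200 = -0.004957
∂h/∂y = [10·(+1.64) − (-255)·(-0.20)] / 9200 = -0.003761
|∇h| = √(-0.004957² + -0.003761²) = 0.006222
Seepage velocity v = K·i/n = 290.0 × 0.006222 / 0.33 = 5.468 m/day.

5.5 m/day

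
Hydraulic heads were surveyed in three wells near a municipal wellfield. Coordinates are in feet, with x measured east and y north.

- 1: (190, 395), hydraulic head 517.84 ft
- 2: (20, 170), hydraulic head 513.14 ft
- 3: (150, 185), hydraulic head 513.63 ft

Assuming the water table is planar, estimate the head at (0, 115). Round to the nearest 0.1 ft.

512.0 ft

With h = a·x + b·y + c and 1 as origin, the differences give:
  (-170)·a + (-225)·b = -4.70
  (-40)·a + (-210)·b = -4.21
Eliminate b (×(-210) and ×(-225), subtract): 26700·a = 39.750 → a = ∂h/∂x = +0.001489
Back-substitute: b = ∂h/∂y = +0.01976.
h(0, 115) = 517.84 + (+0.001489)·(-190) + (+0.01976)·(-280) = 517.84 -0.283 -5.534 = 512.023 ft.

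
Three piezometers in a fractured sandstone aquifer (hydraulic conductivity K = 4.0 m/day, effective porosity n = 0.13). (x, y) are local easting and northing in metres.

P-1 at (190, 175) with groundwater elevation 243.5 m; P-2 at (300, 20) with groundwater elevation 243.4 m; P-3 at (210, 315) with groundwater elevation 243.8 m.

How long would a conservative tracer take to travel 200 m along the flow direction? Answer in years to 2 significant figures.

With h = a·x + b·y + c and P-1 as origin, the differences give:
  110·a + (-155)·b = -0.1
  20·a + 140·b = +0.3
Eliminate b (×140 and ×(-155), subtract): 18500·a = 32.50 → a = ∂h/∂x = +0.001757
Back-substitute: b = ∂h/∂y = +0.001892.
|∇h| = √(0.001757² + 0.001892²) = 0.002582
Seepage velocity v = K·i/n = 4.0 × 0.002582 / 0.13 = 0.07945 m/day.
t = 200 / 0.07945 = 2517 days = 6.89 years.

6.9 years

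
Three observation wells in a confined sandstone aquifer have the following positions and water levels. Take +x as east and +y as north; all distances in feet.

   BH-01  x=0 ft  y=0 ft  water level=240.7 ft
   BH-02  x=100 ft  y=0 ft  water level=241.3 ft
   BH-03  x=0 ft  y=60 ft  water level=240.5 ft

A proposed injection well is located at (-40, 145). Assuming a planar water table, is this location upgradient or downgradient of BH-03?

downgradient

∂h/∂x = (241.3 − 240.7) / (100 − 0) = +0.006000
∂h/∂y = (240.5 − 240.7) / (60 − 0) = -0.003333
Head at (-40, 145) = 240.7 + (+0.006000)·(-40) + (-0.003333)·(145) = 239.98 ft.
That is lower than the 240.5 ft at BH-03, so the point is downgradient.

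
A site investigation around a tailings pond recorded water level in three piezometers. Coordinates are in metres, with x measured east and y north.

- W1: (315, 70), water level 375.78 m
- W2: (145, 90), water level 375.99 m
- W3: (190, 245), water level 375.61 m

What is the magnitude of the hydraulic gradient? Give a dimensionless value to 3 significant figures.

0.00250

Taking W1 as reference: W2−W1 = (-170, 20, +0.21); W3−W1 = (-125, 175, -0.17).
Determinant of the coordinate differences = (-170)·175 − (-125)·20 = -27250.
∂h/∂x = [(+0.21)·175 − (-0.17)·20] / -27250 = -0.001473
∂h/∂y = [(-170)·(-0.17) − (-125)·(+0.21)] / -27250 = -0.002024
|∇h| = √(-0.001473² + -0.002024²) = 0.002503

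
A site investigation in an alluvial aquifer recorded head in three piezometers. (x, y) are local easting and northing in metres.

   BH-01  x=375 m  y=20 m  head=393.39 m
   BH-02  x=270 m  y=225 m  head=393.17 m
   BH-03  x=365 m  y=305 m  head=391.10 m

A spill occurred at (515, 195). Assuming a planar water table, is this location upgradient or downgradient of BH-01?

downgradient

With h = a·x + b·y + c and BH-01 as origin, the differences give:
  (-105)·a + 205·b = -0.22
  (-10)·a + 285·b = -2.29
Eliminate b (×285 and ×205, subtract): -27875·a = 406.750 → a = ∂h/∂x = -0.01459
Back-substitute: b = ∂h/∂y = -0.008547.
Head at (515, 195) = 393.39 + (-0.01459)·(140) + (-0.008547)·(175) = 389.85 m.
That is lower than the 393.39 m at BH-01, so the point is downgradient.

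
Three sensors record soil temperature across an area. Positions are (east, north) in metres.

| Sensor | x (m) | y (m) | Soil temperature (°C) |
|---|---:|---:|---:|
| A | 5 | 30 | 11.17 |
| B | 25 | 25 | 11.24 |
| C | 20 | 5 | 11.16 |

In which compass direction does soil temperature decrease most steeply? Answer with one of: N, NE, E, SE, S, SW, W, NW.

SW

Taking A as reference: B−A = (20, -5, +0.07); C−A = (15, -25, -0.01).
Solve a·Δx + b·Δy = ΔT: det = 20·(-25) − 15·(-5) = -425.
∂T/∂x = [(+0.07)·(-25) − (-0.01)·(-5)] / -425 = +0.004235
∂T/∂y = [20·(-0.01) − 15·(+0.07)] / -425 = +0.002941
Steepest decrease is along −∇f = (-0.004235 E, -0.002941 N) → southwest.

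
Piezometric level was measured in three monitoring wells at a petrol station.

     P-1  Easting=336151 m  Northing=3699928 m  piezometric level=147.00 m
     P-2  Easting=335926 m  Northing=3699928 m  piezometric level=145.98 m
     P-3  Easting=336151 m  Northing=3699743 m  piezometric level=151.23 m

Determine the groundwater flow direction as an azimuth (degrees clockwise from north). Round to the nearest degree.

∂h/∂x = (145.98 − 147.00) / (335926 − 336151) = +0.004533
∂h/∂y = (151.23 − 147.00) / (3699743 − 3699928) = -0.02286
Flow direction (−∇h) has components (-0.004533 E, +0.02286 N).
Azimuth = atan2(E, N) = atan2(-0.004533, +0.02286) = 348.8° ≈ 349°.

349°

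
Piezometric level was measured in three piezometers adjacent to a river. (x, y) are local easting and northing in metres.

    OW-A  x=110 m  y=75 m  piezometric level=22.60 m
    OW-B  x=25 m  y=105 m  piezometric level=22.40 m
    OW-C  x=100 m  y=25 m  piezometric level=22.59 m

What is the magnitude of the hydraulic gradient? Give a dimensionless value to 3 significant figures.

0.00228

Three-point gradient (reference OW-A): Δ to OW-B = (-85, 30, -0.20), Δ to OW-C = (-10, -50, -0.01).
∂h/∂x = +0.002264, ∂h/∂y = -0.0002527 (det = 4550).
|∇h| = √(0.002264² + -0.0002527²) = 0.002278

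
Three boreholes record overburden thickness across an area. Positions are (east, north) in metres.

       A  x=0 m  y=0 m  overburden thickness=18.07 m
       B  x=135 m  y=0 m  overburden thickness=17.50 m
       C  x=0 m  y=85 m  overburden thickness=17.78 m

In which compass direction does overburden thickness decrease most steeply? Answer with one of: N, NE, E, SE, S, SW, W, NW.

NE

∂d/∂x = (17.50 − 18.07) / (135 − 0) = -0.004222
∂d/∂y = (17.78 − 18.07) / (85 − 0) = -0.003412
Steepest decrease is along −∇f = (+0.004222 E, +0.003412 N) → northeast.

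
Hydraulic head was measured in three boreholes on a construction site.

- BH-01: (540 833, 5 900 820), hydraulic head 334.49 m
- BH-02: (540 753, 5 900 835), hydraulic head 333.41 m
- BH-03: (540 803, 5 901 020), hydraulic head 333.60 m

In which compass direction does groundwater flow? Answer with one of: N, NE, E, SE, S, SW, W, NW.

W

Differences from BH-01: to BH-02 (Δx, Δy, Δh) = (-80, 15, -1.08); to BH-03 = (-30, 200, -0.89).
Solve a·Δx + b·Δy = Δh: det = (-80)·200 − (-30)·15 = -15550.
∂h/∂x = [(-1.08)·200 − (-0.89)·15] / -15550 = +0.01303
∂h/∂y = [(-80)·(-0.89) − (-30)·(-1.08)] / -15550 = -0.002495
Flow = −∇h = (-0.01303 east, +0.002495 north), which points west.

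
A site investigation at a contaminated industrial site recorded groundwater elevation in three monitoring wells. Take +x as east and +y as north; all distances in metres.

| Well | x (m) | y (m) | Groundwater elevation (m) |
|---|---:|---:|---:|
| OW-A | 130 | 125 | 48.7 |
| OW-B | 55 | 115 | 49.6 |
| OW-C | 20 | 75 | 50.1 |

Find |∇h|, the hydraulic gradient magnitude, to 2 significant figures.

0.012

Taking OW-A as reference: OW-B−OW-A = (-75, -10, +0.9); OW-C−OW-A = (-110, -50, +1.4).
Determinant of the coordinate differences = (-75)·(-50) − (-110)·(-10) = 2650.
∂h/∂x = [(+0.9)·(-50) − (+1.4)·(-10)] / 2650 = -0.01170
∂h/∂y = [(-75)·(+1.4) − (-110)·(+0.9)] / 2650 = -0.002264
|∇h| = √(-0.01170² + -0.002264²) = 0.01192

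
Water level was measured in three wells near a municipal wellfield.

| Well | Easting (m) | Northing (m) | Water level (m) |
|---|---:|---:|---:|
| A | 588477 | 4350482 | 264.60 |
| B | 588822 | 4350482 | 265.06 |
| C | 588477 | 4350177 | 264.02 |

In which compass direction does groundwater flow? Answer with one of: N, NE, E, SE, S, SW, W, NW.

∂h/∂x = (265.06 − 264.60) / (588822 − 588477) = +0.001333
∂h/∂y = (264.02 − 264.60) / (4350177 − 4350482) = +0.001902
Flow = −∇h = (-0.001333 east, -0.001902 north), which points southwest.

SW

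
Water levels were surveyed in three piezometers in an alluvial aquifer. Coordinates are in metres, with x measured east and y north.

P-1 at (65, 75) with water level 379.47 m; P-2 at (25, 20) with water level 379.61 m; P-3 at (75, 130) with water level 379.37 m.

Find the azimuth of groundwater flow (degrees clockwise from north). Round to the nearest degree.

040°

Differences from P-1: to P-2 (Δx, Δy, Δh) = (-40, -55, +0.14); to P-3 = (10, 55, -0.10).
Determinant of the coordinate differences = (-40)·55 − 10·(-55) = -1650.
∂h/∂x = [(+0.14)·55 − (-0.10)·(-55)] / -1650 = -0.001333
∂h/∂y = [(-40)·(-0.10) − 10·(+0.14)] / -1650 = -0.001576
Flow direction (−∇h) has components (+0.001333 E, +0.001576 N).
Azimuth = atan2(E, N) = atan2(+0.001333, +0.001576) = 40.2° ≈ 040°.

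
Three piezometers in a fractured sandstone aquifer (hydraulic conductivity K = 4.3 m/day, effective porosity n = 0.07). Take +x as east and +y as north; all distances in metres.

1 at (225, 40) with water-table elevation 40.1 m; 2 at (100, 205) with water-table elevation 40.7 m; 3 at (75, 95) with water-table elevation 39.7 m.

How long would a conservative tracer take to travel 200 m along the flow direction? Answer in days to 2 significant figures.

340 days

Three-point gradient (reference 1): Δ to 2 = (-125, 165, +0.6), Δ to 3 = (-150, 55, -0.4).
∂h/∂x = +0.005538, ∂h/∂y = +0.007832 (det = 17875).
|∇h| = √(0.005538² + 0.007832²) = 0.009592
Seepage velocity v = K·i/n = 4.3 × 0.009592 / 0.07 = 0.5892 m/day.
t = 200 / 0.5892 = 339.4 days.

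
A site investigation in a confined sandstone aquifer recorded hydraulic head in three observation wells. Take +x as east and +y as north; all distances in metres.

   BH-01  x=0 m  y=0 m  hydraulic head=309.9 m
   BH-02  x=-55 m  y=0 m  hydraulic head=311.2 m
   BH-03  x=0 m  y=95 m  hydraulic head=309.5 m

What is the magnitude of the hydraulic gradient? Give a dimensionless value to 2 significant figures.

0.024

∂h/∂x = (311.2 − 309.9) / (-55 − 0) = -0.02364
∂h/∂y = (309.5 − 309.9) / (95 − 0) = -0.004211
|∇h| = √(-0.02364² + -0.004211²) = 0.02401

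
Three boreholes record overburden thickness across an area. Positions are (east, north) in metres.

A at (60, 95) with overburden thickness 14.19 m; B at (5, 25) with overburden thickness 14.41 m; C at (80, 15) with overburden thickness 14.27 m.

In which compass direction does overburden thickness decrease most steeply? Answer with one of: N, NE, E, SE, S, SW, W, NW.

NE

With d = a·x + b·y + c and A as origin, the differences give:
  (-55)·a + (-70)·b = +0.22
  20·a + (-80)·b = +0.08
Eliminate b (×(-80) and ×(-70), subtract): 5800·a = -12.000 → a = ∂d/∂x = -0.002069
Back-substitute: b = ∂d/∂y = -0.001517.
Steepest decrease is along −∇f = (+0.002069 E, +0.001517 N) → northeast.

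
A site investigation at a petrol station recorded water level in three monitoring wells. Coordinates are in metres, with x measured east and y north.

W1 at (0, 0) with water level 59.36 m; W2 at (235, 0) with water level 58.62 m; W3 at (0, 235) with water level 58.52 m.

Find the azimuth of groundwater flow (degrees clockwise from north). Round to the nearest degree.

041°

∂h/∂x = (58.62 − 59.36) / (235 − 0) = -0.003149
∂h/∂y = (58.52 − 59.36) / (235 − 0) = -0.003574
Flow direction (−∇h) has components (+0.003149 E, +0.003574 N).
Azimuth = atan2(E, N) = atan2(+0.003149, +0.003574) = 41.4° ≈ 041°.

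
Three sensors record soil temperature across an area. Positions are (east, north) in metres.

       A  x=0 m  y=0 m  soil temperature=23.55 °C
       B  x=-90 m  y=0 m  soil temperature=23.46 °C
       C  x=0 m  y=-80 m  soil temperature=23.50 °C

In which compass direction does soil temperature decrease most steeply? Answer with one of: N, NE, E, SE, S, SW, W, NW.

∂T/∂x = (23.46 − 23.55) / (-90 − 0) = +0.0010000
∂T/∂y = (23.50 − 23.55) / (-80 − 0) = +0.0006250
Steepest decrease is along −∇f = (-0.0010000 E, -0.0006250 N) → southwest.

SW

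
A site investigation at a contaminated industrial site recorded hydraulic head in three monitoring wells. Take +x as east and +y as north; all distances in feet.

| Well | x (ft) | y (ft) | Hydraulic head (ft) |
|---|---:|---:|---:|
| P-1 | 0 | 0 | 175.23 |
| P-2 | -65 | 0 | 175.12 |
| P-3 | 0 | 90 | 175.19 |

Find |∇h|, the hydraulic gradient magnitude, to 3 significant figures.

0.00175

∂h/∂x = (175.12 − 175.23) / (-65 − 0) = +0.001692
∂h/∂y = (175.19 − 175.23) / (90 − 0) = -0.0004444
|∇h| = √(0.001692² + -0.0004444²) = 0.001749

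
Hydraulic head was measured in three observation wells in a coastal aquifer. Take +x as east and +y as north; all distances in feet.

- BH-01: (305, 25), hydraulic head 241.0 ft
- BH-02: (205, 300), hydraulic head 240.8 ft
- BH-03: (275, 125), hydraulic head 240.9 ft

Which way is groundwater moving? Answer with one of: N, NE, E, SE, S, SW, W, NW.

NE

Taking BH-01 as reference: BH-02−BH-01 = (-100, 275, -0.2); BH-03−BH-01 = (-30, 100, -0.1).
Solve a·Δx + b·Δy = Δh: det = (-100)·100 − (-30)·275 = -1750.
∂h/∂x = [(-0.2)·100 − (-0.1)·275] / -1750 = -0.004286
∂h/∂y = [(-100)·(-0.1) − (-30)·(-0.2)] / -1750 = -0.002286
Flow = −∇h = (+0.004286 east, +0.002286 north), which points northeast.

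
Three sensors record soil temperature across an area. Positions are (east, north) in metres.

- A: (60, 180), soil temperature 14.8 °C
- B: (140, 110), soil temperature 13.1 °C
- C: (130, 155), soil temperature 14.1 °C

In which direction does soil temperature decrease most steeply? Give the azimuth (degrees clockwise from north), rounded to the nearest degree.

Taking A as reference: B−A = (80, -70, -1.7); C−A = (70, -25, -0.7).
Determinant of the coordinate differences = 80·(-25) − 70·(-70) = 2900.
∂T/∂x = [(-1.7)·(-25) − (-0.7)·(-70)] / 2900 = -0.002241
∂T/∂y = [80·(-0.7) − 70·(-1.7)] / 2900 = +0.02172
Steepest decrease is along −∇f: components (+0.002241 E, -0.02172 N).
Azimuth = atan2(+0.002241, -0.02172) = 174.1° ≈ 174°.

174°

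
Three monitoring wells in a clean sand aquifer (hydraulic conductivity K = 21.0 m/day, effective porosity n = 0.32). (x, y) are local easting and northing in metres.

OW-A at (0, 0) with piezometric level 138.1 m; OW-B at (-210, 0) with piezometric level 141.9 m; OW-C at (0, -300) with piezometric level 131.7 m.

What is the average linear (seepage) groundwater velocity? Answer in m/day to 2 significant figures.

∂h/∂x = (141.9 − 138.1) / (-210 − 0) = -0.01810
∂h/∂y = (131.7 − 138.1) / (-300 − 0) = +0.02133
|∇h| = √(-0.01810² + 0.02133²) = 0.02797
Seepage velocity v = K·i/n = 21.0 × 0.02797 / 0.32 = 1.836 m/day.

1.8 m/day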